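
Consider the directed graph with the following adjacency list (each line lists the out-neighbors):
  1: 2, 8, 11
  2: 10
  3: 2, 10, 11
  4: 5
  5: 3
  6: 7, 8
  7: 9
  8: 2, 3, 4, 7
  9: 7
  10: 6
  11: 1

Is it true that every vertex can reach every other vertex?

No

There is no directed path from 7 to 5, so the graph is not strongly connected.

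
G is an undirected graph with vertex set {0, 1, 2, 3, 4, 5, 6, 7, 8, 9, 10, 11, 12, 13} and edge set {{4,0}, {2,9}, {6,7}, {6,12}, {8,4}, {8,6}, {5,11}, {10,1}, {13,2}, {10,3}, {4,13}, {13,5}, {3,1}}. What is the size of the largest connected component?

Starting from 1 we can reach 1, 3, 10. That is one component of size 3.
Starting from 0 we can reach 0, 2, 4, 5, 6, 7, 8, 9, 11, 12, 13. That is one component of size 11.
The largest has 11 vertices.

11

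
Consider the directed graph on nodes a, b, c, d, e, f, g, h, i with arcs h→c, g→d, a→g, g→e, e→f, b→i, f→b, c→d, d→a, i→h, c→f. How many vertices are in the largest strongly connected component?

9

{a, b, c, d, e, f, g, h, i} are all mutually reachable — one SCC of size 9.
The largest has 9 vertices.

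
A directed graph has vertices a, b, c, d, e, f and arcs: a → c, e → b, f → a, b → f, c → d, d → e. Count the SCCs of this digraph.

{a, b, c, d, e, f} are all mutually reachable — one SCC of size 6.
That gives 1 strongly connected component.

1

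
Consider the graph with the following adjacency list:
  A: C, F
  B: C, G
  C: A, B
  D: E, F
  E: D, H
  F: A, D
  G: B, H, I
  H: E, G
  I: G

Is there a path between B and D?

From B we can reach A, B, C, D, E, F, G, H, I, which includes D.

Yes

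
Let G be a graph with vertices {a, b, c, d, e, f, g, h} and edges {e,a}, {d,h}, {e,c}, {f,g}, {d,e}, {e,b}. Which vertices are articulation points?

Removing d increases the component count from 2 to 3, so d is a cut vertex.
Removing e increases the component count from 2 to 5, so e is a cut vertex.
By contrast removing h leaves 2 components; it is not a cut vertex. No other vertex is a cut vertex either.

d, e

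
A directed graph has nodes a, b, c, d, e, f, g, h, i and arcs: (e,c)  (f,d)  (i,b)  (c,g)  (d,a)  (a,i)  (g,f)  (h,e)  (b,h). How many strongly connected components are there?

{a, b, c, d, e, f, g, h, i} are all mutually reachable — one SCC of size 9.
That gives 1 strongly connected component.

1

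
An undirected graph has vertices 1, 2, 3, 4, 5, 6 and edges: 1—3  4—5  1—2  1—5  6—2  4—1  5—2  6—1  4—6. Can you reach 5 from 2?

Yes

From 2 we can reach 1, 2, 3, 4, 5, 6, which includes 5.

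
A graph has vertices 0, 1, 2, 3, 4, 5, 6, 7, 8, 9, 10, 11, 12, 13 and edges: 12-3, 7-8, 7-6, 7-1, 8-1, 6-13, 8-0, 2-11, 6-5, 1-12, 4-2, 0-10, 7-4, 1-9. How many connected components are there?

1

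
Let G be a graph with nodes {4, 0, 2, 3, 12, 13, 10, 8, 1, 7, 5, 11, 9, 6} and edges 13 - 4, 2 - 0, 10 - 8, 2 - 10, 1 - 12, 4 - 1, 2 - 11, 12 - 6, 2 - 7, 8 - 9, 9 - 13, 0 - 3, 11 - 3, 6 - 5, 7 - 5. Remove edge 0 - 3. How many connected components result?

0 and 3 are still connected via 0-2-11-3, so the component count stays at 1.

1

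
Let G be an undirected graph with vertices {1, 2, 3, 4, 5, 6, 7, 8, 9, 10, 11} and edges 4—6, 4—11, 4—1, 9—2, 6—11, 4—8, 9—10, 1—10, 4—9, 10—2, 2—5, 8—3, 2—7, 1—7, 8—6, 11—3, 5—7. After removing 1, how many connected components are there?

1

With 1 gone, the remaining components are: {2, 3, 4, 5, 6, 7, 8, 9, 10, 11}.
That is 1 component.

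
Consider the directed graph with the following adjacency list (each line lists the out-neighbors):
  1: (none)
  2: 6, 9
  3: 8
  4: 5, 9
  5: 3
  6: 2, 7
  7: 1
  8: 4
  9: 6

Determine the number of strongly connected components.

4

{3, 4, 5, 8} are all mutually reachable — one SCC of size 4.
{2, 6, 9} are all mutually reachable — one SCC of size 3.
{1} is an SCC by itself.
{7} is an SCC by itself.
That gives 4 strongly connected components.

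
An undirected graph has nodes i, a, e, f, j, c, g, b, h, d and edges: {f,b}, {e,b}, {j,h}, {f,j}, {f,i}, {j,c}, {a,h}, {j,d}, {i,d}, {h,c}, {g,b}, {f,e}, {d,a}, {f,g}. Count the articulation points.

Removing f increases the component count from 1 to 2, so f is a cut vertex.
By contrast removing j leaves 1 component; it is not a cut vertex. No other vertex is a cut vertex either.

1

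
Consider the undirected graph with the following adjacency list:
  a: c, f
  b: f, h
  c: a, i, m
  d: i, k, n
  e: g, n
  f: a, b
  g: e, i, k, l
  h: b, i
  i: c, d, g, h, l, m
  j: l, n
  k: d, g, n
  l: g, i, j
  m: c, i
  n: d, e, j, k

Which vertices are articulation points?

Removing i increases the component count from 1 to 2, so i is a cut vertex.
By contrast removing e leaves 1 component; it is not a cut vertex. No other vertex is a cut vertex either.

i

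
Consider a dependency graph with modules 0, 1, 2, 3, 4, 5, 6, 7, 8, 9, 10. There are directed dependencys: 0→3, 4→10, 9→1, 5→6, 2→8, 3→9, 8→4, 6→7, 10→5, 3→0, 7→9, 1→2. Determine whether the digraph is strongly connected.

No

There is no directed path from 8 to 0, so the graph is not strongly connected.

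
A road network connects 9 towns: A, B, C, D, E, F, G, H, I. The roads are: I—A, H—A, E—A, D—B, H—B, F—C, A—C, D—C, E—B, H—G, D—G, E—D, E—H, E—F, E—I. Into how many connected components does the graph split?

1

Starting from A we can reach A, B, C, D, E, F, G, H, I. That is one component of size 9.
Total: 1 component.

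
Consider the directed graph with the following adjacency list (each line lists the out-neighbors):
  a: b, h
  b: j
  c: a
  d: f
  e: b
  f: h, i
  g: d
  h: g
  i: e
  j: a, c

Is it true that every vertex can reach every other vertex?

From i we can reach every vertex (a, b, c, d, e, f, g, h, i, j), and every vertex can reach i (a, b, c, d, e, f, g, h, i, j). So the whole graph is one strongly connected component.

Yes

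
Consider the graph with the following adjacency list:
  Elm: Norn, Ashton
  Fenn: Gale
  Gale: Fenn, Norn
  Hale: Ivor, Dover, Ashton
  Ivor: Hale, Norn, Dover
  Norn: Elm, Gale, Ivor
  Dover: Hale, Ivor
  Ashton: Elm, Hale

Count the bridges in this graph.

2

The edges on the cycle Norn-Elm-Ashton-Hale-Ivor-Norn are not bridges since each lies on that cycle.
But removing Fenn-Gale disconnects Fenn from Gale; removing Gale-Norn disconnects Gale from Norn — these are bridges.
That makes 2 bridges.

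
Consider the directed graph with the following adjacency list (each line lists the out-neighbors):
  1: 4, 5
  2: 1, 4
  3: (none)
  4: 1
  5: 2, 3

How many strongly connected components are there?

{1, 2, 4, 5} are all mutually reachable — one SCC of size 4.
{3} is an SCC by itself.
That gives 2 strongly connected components.

2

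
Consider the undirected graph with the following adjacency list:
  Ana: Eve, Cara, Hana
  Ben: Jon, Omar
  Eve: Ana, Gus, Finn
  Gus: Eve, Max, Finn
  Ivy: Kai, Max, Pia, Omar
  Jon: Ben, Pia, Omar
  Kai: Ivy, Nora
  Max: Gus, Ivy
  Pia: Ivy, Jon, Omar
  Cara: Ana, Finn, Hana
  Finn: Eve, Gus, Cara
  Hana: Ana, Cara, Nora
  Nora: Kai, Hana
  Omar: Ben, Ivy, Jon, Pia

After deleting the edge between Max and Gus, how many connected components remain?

Max and Gus are still connected via Max-Ivy-Kai-Nora-Hana-Ana-Eve-Gus, so the component count stays at 1.

1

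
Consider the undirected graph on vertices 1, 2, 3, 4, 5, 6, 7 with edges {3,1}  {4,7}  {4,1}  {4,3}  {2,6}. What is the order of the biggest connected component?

4

5 is isolated — a component by itself.
Starting from 2 we can reach 2, 6. That is one component of size 2.
Starting from 1 we can reach 1, 3, 4, 7. That is one component of size 4.
The largest has 4 vertices.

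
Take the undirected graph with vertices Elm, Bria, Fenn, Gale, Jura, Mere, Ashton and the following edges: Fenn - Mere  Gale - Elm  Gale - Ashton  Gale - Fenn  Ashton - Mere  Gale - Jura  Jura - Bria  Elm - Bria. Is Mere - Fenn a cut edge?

After removing Mere - Fenn, the path Mere-Ashton-Gale-Fenn still connects them, so the edge is not a bridge.

No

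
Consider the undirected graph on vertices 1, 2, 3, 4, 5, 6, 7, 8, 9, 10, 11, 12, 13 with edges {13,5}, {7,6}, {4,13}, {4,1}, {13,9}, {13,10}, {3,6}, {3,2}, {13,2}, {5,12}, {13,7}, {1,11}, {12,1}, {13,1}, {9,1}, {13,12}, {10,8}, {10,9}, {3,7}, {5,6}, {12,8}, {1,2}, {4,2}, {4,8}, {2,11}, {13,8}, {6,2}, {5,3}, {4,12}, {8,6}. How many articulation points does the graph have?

Removing 12, for instance, still leaves 1 component. No single vertex removal increases the component count — the graph has no articulation points.

0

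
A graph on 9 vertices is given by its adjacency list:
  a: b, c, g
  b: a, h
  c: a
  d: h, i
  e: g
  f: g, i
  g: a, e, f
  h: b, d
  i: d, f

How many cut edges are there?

2

The edges on the cycle i-f-g-a-b-h-d-i are not bridges since each lies on that cycle.
But removing e-g disconnects e from g; removing a-c disconnects a from c — these are bridges.
That makes 2 bridges.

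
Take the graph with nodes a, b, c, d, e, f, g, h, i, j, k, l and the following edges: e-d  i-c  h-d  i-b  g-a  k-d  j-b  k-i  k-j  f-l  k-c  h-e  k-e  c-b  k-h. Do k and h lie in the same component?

Yes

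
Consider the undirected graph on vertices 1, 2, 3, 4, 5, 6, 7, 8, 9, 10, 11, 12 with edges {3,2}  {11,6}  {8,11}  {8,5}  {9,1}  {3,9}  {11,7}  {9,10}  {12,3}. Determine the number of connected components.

3

4 is isolated — a component by itself.
Starting from 5 we can reach 5, 6, 7, 8, 11. That is one component of size 5.
Starting from 1 we can reach 1, 2, 3, 9, 10, 12. That is one component of size 6.
Total: 3 components.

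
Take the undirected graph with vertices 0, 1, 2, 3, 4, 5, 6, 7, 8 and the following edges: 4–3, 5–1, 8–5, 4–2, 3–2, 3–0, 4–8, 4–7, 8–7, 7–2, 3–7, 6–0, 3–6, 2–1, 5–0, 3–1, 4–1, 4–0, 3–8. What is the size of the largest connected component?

9

Starting from 0 we can reach 0, 1, 2, 3, 4, 5, 6, 7, 8. That is one component of size 9.
The largest has 9 vertices.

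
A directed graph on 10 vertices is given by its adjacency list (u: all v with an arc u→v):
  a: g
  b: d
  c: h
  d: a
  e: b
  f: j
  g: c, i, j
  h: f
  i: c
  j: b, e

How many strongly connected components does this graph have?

{a, b, c, d, e, f, g, h, i, j} are all mutually reachable — one SCC of size 10.
That gives 1 strongly connected component.

1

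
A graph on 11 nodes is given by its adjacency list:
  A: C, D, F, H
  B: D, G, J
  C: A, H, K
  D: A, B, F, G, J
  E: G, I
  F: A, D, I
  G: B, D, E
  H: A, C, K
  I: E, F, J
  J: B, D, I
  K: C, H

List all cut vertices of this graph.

A

Removing A increases the component count from 1 to 2, so A is a cut vertex.
By contrast removing G leaves 1 component; it is not a cut vertex. No other vertex is a cut vertex either.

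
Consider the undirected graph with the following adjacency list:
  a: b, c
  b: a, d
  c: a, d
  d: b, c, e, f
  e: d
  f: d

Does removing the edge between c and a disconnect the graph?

After removing c-a, the path c-d-b-a still connects them, so the edge is not a bridge.

No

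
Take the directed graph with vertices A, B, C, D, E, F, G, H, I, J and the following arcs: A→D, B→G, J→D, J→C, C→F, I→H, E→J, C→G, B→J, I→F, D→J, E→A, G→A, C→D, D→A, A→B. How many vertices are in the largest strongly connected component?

{A, B, C, D, G, J} are all mutually reachable — one SCC of size 6.
{H} is an SCC by itself.
{E} is an SCC by itself.
{F} is an SCC by itself.
{I} is an SCC by itself.
The largest has 6 vertices.

6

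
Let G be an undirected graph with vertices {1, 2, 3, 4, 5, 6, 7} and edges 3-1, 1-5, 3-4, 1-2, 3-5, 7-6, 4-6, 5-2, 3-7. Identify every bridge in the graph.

none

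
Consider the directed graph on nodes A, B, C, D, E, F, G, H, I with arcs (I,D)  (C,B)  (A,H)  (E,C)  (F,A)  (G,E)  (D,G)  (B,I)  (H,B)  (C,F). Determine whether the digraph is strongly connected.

Yes

From E we can reach every vertex (A, B, C, D, E, F, G, H, I), and every vertex can reach E (A, B, C, D, E, F, G, H, I). So the whole graph is one strongly connected component.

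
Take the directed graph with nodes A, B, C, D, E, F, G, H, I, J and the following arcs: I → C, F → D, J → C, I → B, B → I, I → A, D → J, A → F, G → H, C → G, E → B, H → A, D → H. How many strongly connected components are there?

{A, C, D, F, G, H, J} are all mutually reachable — one SCC of size 7.
{B, I} are all mutually reachable — one SCC of size 2.
{E} is an SCC by itself.
That gives 3 strongly connected components.

3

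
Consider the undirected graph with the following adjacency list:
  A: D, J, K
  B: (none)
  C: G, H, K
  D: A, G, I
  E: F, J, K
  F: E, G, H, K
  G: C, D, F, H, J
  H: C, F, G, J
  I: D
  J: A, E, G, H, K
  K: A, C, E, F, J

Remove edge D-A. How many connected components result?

2

D and A are still connected via D-G-J-A, so the component count stays at 2.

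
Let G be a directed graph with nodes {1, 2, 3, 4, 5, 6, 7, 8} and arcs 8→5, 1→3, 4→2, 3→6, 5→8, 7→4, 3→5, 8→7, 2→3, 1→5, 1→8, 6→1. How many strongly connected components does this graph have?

1

{1, 2, 3, 4, 5, 6, 7, 8} are all mutually reachable — one SCC of size 8.
That gives 1 strongly connected component.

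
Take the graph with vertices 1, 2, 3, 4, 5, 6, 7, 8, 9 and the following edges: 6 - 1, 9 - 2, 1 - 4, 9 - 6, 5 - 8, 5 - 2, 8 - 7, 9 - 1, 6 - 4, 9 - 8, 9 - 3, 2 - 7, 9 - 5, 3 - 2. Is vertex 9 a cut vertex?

Yes

Deleting 9 raises the number of components from 1 to 2, so 9 is a cut vertex.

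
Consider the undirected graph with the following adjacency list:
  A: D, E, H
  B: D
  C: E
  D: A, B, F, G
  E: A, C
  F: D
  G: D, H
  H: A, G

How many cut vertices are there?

Removing A increases the component count from 1 to 2, so A is a cut vertex.
Removing D increases the component count from 1 to 3, so D is a cut vertex.
Removing E increases the component count from 1 to 2, so E is a cut vertex.
By contrast removing G leaves 1 component; it is not a cut vertex. No other vertex is a cut vertex either.

3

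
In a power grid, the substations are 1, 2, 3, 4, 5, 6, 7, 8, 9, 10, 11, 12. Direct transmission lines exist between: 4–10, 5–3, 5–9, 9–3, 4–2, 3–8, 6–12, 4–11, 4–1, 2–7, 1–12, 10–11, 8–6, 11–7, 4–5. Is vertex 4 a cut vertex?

Deleting 4 raises the number of components from 1 to 2, so 4 is a cut vertex.

Yes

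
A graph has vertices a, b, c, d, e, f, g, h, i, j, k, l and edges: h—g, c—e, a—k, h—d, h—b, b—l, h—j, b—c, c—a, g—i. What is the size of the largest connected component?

f is isolated — a component by itself.
Starting from a we can reach a, b, c, d, e, g, h, i, j, k, l. That is one component of size 11.
The largest has 11 vertices.

11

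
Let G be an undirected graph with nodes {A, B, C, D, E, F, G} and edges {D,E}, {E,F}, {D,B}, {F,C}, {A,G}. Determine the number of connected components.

Starting from A we can reach A, G. That is one component of size 2.
Starting from B we can reach B, C, D, E, F. That is one component of size 5.
Total: 2 components.

2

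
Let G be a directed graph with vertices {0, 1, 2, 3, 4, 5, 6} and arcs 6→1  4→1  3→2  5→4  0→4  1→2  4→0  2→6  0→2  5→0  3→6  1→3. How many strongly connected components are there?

3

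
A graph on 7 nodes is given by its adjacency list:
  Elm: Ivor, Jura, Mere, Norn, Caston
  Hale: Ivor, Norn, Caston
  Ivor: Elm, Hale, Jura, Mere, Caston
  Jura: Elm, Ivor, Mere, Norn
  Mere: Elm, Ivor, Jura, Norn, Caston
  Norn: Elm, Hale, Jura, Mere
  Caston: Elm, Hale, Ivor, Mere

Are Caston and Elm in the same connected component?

From Caston we can reach Elm, Hale, Ivor, Jura, Mere, Norn, Caston, which includes Elm.

Yes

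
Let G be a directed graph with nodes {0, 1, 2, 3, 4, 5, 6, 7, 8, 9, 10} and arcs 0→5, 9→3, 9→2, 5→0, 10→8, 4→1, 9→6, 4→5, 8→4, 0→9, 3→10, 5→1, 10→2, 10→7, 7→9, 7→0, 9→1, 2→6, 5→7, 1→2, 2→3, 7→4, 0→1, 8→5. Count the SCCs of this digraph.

2

{0, 1, 2, 3, 4, 5, 7, 8, 9, 10} are all mutually reachable — one SCC of size 10.
{6} is an SCC by itself.
That gives 2 strongly connected components.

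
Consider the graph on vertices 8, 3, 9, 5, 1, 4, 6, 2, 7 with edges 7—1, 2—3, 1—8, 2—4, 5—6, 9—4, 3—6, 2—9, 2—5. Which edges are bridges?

1-7, 1-8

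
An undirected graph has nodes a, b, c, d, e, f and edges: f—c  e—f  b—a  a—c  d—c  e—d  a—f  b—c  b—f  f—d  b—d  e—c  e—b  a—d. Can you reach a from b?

From b we can reach a, b, c, d, e, f, which includes a.

Yes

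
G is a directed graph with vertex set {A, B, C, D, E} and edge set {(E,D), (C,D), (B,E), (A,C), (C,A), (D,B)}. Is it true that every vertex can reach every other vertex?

No

There is no directed path from B to C, so the graph is not strongly connected.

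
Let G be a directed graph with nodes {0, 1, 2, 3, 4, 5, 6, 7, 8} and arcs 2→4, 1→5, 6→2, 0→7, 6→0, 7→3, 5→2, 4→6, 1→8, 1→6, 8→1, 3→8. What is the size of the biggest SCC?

{0, 1, 2, 3, 4, 5, 6, 7, 8} are all mutually reachable — one SCC of size 9.
The largest has 9 vertices.

9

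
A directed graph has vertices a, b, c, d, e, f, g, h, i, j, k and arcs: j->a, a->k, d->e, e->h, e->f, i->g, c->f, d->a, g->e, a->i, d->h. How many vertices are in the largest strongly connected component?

{j} is an SCC by itself.
{k} is an SCC by itself.
{e} is an SCC by itself.
{b} is an SCC by itself.
{c} is an SCC by itself.
(and 6 more singleton SCCs)
The largest has 1 vertex.

1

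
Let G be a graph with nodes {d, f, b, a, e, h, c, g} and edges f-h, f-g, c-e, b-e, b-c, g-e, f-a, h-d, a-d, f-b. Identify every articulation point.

f

Removing f increases the component count from 1 to 2, so f is a cut vertex.
By contrast removing g leaves 1 component; it is not a cut vertex. No other vertex is a cut vertex either.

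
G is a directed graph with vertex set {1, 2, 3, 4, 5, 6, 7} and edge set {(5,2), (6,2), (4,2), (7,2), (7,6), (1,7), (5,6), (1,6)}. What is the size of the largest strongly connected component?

1

{1} is an SCC by itself.
{7} is an SCC by itself.
{3} is an SCC by itself.
{2} is an SCC by itself.
{4} is an SCC by itself.
(and 2 more singleton SCCs)
The largest has 1 vertex.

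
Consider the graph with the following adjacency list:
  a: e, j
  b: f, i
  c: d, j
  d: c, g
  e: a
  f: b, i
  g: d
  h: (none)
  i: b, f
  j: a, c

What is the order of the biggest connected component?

6

h is isolated — a component by itself.
Starting from b we can reach b, f, i. That is one component of size 3.
Starting from a we can reach a, c, d, e, g, j. That is one component of size 6.
The largest has 6 vertices.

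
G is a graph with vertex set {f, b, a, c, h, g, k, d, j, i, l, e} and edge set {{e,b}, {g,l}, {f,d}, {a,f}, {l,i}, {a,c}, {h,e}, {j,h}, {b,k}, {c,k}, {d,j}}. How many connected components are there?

Starting from g we can reach g, i, l. That is one component of size 3.
Starting from a we can reach a, b, c, d, e, f, h, j, k. That is one component of size 9.
Total: 2 components.

2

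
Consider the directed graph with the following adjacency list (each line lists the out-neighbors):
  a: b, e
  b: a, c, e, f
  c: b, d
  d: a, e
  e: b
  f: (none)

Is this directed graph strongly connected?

There is no directed path from f to a, so the graph is not strongly connected.

No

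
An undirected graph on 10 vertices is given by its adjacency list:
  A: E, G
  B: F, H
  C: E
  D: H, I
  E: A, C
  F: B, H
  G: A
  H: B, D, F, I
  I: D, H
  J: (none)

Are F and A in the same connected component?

No

The component containing F is {B, D, F, H, I}, and A is not in it.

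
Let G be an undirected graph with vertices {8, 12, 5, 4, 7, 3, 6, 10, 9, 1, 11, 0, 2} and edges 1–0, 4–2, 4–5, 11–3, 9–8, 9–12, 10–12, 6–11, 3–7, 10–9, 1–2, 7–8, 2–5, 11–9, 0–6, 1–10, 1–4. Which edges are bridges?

The edges on the cycle 11-3-7-8-9-11 are not bridges since each lies on that cycle.
Every edge lies on some cycle, so there are no bridges.

none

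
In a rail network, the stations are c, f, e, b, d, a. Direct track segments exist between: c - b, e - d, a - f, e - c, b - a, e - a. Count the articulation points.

2

Removing a increases the component count from 1 to 2, so a is a cut vertex.
Removing e increases the component count from 1 to 2, so e is a cut vertex.
By contrast removing d leaves 1 component; it is not a cut vertex. No other vertex is a cut vertex either.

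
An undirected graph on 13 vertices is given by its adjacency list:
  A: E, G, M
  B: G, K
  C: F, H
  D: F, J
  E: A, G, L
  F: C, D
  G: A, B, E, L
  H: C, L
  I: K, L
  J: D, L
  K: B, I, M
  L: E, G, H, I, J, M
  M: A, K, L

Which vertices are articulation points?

Removing L increases the component count from 1 to 2, so L is a cut vertex.
By contrast removing K leaves 1 component; it is not a cut vertex. No other vertex is a cut vertex either.

L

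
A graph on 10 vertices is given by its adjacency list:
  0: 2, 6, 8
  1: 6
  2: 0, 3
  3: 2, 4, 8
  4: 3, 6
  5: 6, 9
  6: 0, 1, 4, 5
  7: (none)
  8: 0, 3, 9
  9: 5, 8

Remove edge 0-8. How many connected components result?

2

0 and 8 are still connected via 0-2-3-8, so the component count stays at 2.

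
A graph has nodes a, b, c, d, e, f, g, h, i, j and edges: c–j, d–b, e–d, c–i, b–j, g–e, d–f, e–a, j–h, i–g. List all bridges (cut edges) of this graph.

The edges on the cycle c-i-g-e-d-b-j-c are not bridges since each lies on that cycle.
But removing a–e disconnects a from e; removing h–j disconnects h from j; removing d–f disconnects d from f — these are bridges.

a-e, d-f, h-j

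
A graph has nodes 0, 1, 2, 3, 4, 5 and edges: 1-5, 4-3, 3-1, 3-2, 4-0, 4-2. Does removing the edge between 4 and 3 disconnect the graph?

After removing 4-3, the path 4-2-3 still connects them, so the edge is not a bridge.

No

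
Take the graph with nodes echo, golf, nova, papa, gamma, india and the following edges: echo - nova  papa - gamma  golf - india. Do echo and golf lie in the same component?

The component containing echo is {echo, nova}, and golf is not in it.

No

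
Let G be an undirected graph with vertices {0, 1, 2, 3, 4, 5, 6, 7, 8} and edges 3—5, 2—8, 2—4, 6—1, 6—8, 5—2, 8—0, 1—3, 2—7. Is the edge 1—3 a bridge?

No

After removing 1—3, the path 1-6-8-2-5-3 still connects them, so the edge is not a bridge.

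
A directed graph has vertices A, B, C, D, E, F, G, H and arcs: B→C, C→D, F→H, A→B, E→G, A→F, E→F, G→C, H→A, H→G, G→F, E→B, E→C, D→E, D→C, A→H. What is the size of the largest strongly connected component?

8

{A, B, C, D, E, F, G, H} are all mutually reachable — one SCC of size 8.
The largest has 8 vertices.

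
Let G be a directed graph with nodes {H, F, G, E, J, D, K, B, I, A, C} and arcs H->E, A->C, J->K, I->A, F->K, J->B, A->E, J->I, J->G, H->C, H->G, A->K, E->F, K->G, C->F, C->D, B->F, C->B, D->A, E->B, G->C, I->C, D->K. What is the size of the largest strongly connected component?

{A, B, C, D, E, F, G, K} are all mutually reachable — one SCC of size 8.
{H} is an SCC by itself.
{I} is an SCC by itself.
{J} is an SCC by itself.
The largest has 8 vertices.

8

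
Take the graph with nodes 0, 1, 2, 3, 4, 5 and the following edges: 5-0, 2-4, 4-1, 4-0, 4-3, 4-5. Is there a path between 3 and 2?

From 3 we can reach 0, 1, 2, 3, 4, 5, which includes 2.

Yes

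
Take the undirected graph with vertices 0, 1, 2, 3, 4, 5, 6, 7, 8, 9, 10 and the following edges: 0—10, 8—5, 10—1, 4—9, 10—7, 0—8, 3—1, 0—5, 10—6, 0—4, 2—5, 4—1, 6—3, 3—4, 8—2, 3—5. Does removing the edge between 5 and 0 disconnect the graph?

After removing 5—0, the path 5-8-0 still connects them, so the edge is not a bridge.

No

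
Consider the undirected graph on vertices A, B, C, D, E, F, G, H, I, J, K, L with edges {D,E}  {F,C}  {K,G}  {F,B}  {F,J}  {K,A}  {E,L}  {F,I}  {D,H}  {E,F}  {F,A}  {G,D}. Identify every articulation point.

Removing D increases the component count from 1 to 2, so D is a cut vertex.
Removing E increases the component count from 1 to 2, so E is a cut vertex.
Removing F increases the component count from 1 to 5, so F is a cut vertex.
By contrast removing I leaves 1 component; it is not a cut vertex. No other vertex is a cut vertex either.

D, E, F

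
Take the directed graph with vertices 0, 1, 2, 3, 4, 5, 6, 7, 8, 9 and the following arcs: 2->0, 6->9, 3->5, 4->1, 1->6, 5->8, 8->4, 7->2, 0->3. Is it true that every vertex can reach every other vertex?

No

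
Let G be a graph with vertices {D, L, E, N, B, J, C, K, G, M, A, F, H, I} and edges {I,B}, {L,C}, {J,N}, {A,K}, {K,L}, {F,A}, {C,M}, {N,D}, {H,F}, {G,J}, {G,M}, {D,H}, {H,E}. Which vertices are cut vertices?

H

Removing H increases the component count from 2 to 3, so H is a cut vertex.
By contrast removing C leaves 2 components; it is not a cut vertex. No other vertex is a cut vertex either.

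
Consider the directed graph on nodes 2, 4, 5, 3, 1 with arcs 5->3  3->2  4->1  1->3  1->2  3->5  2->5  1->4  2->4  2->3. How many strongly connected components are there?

1

{1, 2, 3, 4, 5} are all mutually reachable — one SCC of size 5.
That gives 1 strongly connected component.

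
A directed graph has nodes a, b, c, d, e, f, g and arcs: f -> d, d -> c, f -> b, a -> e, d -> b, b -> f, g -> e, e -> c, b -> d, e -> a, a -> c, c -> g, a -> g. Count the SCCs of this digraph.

{a, c, e, g} are all mutually reachable — one SCC of size 4.
{b, d, f} are all mutually reachable — one SCC of size 3.
That gives 2 strongly connected components.

2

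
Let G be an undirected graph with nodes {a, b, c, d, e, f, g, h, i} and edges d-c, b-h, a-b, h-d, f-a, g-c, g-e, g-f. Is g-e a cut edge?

Yes

Removing g-e leaves no path between g and e: the component count goes from 2 to 3. So it is a bridge.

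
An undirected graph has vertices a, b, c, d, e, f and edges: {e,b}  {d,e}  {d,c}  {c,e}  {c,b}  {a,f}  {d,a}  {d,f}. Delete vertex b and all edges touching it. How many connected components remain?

With b gone, the remaining components are: {a, c, d, e, f}.
That is 1 component.

1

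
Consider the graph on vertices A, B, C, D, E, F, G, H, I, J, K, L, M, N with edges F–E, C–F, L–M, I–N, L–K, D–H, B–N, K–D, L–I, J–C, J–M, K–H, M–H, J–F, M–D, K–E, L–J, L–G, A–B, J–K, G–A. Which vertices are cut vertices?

Removing L increases the component count from 1 to 2, so L is a cut vertex.
By contrast removing E leaves 1 component; it is not a cut vertex. No other vertex is a cut vertex either.

L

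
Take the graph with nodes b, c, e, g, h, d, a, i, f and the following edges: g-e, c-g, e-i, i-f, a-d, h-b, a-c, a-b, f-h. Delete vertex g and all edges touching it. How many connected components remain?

With g gone, the remaining components are: {a, b, c, d, e, f, h, i}.
That is 1 component.

1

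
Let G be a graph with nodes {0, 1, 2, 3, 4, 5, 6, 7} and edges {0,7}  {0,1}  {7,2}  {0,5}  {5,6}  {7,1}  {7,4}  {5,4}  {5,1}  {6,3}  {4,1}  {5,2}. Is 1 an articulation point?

Deleting 1 leaves 1 component (was 1) (its neighbors 0, 4, 5, 7 remain connected to each other), so 1 is not a cut vertex.

No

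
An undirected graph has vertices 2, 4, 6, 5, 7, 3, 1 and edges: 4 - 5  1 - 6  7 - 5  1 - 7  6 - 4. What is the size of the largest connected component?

2 is isolated — a component by itself.
3 is isolated — a component by itself.
Starting from 1 we can reach 1, 4, 5, 6, 7. That is one component of size 5.
The largest has 5 vertices.

5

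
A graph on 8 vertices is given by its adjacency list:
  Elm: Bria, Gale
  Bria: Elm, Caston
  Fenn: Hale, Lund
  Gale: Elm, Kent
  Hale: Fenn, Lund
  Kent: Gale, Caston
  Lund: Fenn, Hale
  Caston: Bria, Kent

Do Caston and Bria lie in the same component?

Yes

From Caston we can reach Elm, Bria, Gale, Kent, Caston, which includes Bria.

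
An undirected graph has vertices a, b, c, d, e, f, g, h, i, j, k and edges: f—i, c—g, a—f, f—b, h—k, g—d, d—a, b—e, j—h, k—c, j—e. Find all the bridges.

f-i

The edges on the cycle j-h-k-c-g-d-a-f-b-e-j are not bridges since each lies on that cycle.
But removing i—f disconnects i from f — this is a bridge.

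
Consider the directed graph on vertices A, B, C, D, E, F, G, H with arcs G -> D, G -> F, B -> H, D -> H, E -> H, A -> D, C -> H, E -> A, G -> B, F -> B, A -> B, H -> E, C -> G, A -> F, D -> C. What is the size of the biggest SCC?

8

{A, B, C, D, E, F, G, H} are all mutually reachable — one SCC of size 8.
The largest has 8 vertices.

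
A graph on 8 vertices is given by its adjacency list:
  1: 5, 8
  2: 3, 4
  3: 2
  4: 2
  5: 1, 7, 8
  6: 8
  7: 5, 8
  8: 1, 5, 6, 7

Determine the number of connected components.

Starting from 2 we can reach 2, 3, 4. That is one component of size 3.
Starting from 1 we can reach 1, 5, 6, 7, 8. That is one component of size 5.
Total: 2 components.

2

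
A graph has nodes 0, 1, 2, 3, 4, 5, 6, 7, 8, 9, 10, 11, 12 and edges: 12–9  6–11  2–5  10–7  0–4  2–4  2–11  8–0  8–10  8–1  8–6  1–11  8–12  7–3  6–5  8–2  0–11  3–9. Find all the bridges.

The edges on the cycle 8-10-7-3-9-12-8 are not bridges since each lies on that cycle.
Every edge lies on some cycle, so there are no bridges.

none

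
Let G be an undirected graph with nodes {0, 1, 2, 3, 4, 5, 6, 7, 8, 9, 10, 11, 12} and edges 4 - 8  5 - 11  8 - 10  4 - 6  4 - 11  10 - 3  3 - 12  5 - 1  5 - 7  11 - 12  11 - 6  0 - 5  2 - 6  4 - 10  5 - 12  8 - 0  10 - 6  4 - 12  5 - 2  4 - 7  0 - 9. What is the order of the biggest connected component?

13

Starting from 0 we can reach 0, 1, 2, 3, 4, 5, 6, 7, 8, 9, 10, 11, 12. That is one component of size 13.
The largest has 13 vertices.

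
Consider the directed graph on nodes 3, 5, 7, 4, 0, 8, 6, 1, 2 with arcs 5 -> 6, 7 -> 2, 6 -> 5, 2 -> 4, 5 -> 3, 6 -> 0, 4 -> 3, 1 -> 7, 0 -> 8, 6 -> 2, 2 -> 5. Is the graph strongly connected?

There is no directed path from 4 to 7, so the graph is not strongly connected.

No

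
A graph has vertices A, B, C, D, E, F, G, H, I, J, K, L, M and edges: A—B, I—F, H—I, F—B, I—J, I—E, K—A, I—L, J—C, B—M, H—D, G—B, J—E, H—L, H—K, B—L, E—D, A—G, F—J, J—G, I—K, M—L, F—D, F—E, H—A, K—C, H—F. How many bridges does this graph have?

The edges on the cycle H-I-F-J-G-B-A-H are not bridges since each lies on that cycle.
Every edge lies on some cycle, so there are no bridges.

0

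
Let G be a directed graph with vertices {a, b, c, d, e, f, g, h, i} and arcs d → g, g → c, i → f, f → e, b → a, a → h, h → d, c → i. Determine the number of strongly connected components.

{d} is an SCC by itself.
{f} is an SCC by itself.
{b} is an SCC by itself.
{g} is an SCC by itself.
{c} is an SCC by itself.
(and 4 more singleton SCCs)
That gives 9 strongly connected components.

9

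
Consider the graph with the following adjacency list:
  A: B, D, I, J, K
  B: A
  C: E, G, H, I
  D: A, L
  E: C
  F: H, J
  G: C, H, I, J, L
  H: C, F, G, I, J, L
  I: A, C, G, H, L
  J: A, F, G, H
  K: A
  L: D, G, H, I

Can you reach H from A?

From A we can reach A, B, C, D, E, F, G, H, I, J, K, L, which includes H.

Yes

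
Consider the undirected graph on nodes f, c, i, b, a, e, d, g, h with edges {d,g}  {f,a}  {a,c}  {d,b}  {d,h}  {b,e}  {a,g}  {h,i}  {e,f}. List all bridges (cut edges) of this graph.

a-c, d-h, h-i

The edges on the cycle d-b-e-f-a-g-d are not bridges since each lies on that cycle.
But removing h - i disconnects h from i; removing d - h disconnects d from h; removing c - a disconnects c from a — these are bridges.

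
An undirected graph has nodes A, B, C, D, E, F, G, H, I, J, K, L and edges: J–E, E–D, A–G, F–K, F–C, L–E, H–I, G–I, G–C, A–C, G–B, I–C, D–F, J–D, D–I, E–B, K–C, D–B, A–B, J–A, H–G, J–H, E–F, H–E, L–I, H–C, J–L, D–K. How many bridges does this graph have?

0

The edges on the cycle J-A-G-H-J are not bridges since each lies on that cycle.
Every edge lies on some cycle, so there are no bridges.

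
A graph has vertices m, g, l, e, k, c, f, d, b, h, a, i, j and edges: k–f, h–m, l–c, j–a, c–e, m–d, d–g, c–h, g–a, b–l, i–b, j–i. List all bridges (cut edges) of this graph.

The edges on the cycle j-i-b-l-c-h-m-d-g-a-j are not bridges since each lies on that cycle.
But removing e–c disconnects e from c; removing k–f disconnects k from f — these are bridges.

c-e, f-k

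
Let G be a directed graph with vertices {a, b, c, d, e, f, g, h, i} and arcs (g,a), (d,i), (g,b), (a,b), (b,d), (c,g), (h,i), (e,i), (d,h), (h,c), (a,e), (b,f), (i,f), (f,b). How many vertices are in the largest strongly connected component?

9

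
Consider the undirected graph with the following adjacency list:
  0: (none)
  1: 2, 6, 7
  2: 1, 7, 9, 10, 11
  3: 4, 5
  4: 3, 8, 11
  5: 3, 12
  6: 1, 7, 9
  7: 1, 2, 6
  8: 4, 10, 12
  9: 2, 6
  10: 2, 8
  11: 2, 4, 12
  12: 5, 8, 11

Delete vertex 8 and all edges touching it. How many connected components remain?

2

With 8 gone, the remaining components are: {0}; {1, 2, 3, 4, 5, 6, 7, 9, 10, 11, 12}.
That is 2 components.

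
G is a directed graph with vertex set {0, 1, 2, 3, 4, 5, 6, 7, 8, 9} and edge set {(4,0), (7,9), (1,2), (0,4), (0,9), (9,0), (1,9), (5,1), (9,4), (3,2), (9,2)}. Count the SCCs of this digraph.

{0, 4, 9} are all mutually reachable — one SCC of size 3.
{3} is an SCC by itself.
{1} is an SCC by itself.
{6} is an SCC by itself.
{2} is an SCC by itself.
(and 3 more singleton SCCs)
That gives 8 strongly connected components.

8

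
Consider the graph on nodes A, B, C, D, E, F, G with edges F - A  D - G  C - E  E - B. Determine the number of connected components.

3

Starting from D we can reach D, G. That is one component of size 2.
Starting from A we can reach A, F. That is one component of size 2.
Starting from B we can reach B, C, E. That is one component of size 3.
Total: 3 components.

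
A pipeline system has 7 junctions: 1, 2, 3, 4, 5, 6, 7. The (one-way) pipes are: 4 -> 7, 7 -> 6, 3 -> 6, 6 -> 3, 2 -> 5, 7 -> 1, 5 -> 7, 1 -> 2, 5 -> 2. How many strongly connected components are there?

{1, 2, 5, 7} are all mutually reachable — one SCC of size 4.
{3, 6} are all mutually reachable — one SCC of size 2.
{4} is an SCC by itself.
That gives 3 strongly connected components.

3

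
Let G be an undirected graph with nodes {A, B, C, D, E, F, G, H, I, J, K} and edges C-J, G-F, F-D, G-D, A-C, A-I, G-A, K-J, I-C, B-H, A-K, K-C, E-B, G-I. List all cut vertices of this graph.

B, G

Removing B increases the component count from 2 to 3, so B is a cut vertex.
Removing G increases the component count from 2 to 3, so G is a cut vertex.
By contrast removing I leaves 2 components; it is not a cut vertex. No other vertex is a cut vertex either.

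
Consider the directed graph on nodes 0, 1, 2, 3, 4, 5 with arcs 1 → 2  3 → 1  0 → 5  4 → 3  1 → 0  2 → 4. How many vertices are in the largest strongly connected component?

{1, 2, 3, 4} are all mutually reachable — one SCC of size 4.
{5} is an SCC by itself.
{0} is an SCC by itself.
The largest has 4 vertices.

4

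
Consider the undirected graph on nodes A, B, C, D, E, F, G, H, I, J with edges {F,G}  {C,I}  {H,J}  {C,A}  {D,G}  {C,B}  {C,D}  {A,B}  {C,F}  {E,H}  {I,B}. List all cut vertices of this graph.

Removing C increases the component count from 2 to 3, so C is a cut vertex.
Removing H increases the component count from 2 to 3, so H is a cut vertex.
By contrast removing J leaves 2 components; it is not a cut vertex. No other vertex is a cut vertex either.

C, H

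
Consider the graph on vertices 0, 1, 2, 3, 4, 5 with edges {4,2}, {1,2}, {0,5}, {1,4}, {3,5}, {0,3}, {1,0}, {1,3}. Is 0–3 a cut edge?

After removing 0–3, the path 0-1-3 still connects them, so the edge is not a bridge.

No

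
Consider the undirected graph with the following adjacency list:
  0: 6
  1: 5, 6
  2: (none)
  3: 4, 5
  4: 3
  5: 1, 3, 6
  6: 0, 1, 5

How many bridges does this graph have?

3

The edges on the cycle 5-6-1-5 are not bridges since each lies on that cycle.
But removing 5-3 disconnects 5 from 3; removing 6-0 disconnects 6 from 0; removing 3-4 disconnects 3 from 4 — these are bridges.
That makes 3 bridges.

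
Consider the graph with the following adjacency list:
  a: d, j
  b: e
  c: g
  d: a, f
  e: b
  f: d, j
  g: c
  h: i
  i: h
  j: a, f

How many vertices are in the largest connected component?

Starting from h we can reach h, i. That is one component of size 2.
Starting from b we can reach b, e. That is one component of size 2.
Starting from c we can reach c, g. That is one component of size 2.
Starting from a we can reach a, d, f, j. That is one component of size 4.
The largest has 4 vertices.

4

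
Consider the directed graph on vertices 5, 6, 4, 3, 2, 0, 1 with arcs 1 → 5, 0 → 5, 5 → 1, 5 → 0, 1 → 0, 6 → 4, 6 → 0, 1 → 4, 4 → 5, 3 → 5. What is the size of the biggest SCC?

4

{0, 1, 4, 5} are all mutually reachable — one SCC of size 4.
{2} is an SCC by itself.
{6} is an SCC by itself.
{3} is an SCC by itself.
The largest has 4 vertices.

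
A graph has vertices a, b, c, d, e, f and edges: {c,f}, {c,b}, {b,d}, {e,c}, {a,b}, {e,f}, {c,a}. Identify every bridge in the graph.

b-d

The edges on the cycle e-c-f-e are not bridges since each lies on that cycle.
But removing b—d disconnects b from d — this is a bridge.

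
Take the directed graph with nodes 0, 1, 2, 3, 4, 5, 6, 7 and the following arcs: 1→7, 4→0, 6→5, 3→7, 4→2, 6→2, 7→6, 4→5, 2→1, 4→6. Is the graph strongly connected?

There is no directed path from 3 to 4, so the graph is not strongly connected.

No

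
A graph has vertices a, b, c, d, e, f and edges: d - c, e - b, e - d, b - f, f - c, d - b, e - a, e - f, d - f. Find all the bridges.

a-e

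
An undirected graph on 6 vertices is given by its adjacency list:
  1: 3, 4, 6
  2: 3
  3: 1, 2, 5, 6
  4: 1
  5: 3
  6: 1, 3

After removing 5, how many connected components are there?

1

With 5 gone, the remaining components are: {1, 2, 3, 4, 6}.
That is 1 component.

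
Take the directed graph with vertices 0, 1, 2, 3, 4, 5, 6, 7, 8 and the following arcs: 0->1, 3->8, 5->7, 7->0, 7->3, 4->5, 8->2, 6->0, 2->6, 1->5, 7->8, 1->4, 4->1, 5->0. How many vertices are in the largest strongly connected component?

9

{0, 1, 2, 3, 4, 5, 6, 7, 8} are all mutually reachable — one SCC of size 9.
The largest has 9 vertices.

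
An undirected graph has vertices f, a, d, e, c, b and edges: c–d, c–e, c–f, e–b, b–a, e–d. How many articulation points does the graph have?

Removing b increases the component count from 1 to 2, so b is a cut vertex.
Removing c increases the component count from 1 to 2, so c is a cut vertex.
Removing e increases the component count from 1 to 2, so e is a cut vertex.
By contrast removing f leaves 1 component; it is not a cut vertex. No other vertex is a cut vertex either.

3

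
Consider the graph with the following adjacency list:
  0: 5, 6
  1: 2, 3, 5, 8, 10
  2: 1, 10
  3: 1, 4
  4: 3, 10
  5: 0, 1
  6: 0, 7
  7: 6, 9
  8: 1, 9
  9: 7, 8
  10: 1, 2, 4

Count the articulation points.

Removing 1 increases the component count from 1 to 2, so 1 is a cut vertex.
By contrast removing 6 leaves 1 component; it is not a cut vertex. No other vertex is a cut vertex either.

1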